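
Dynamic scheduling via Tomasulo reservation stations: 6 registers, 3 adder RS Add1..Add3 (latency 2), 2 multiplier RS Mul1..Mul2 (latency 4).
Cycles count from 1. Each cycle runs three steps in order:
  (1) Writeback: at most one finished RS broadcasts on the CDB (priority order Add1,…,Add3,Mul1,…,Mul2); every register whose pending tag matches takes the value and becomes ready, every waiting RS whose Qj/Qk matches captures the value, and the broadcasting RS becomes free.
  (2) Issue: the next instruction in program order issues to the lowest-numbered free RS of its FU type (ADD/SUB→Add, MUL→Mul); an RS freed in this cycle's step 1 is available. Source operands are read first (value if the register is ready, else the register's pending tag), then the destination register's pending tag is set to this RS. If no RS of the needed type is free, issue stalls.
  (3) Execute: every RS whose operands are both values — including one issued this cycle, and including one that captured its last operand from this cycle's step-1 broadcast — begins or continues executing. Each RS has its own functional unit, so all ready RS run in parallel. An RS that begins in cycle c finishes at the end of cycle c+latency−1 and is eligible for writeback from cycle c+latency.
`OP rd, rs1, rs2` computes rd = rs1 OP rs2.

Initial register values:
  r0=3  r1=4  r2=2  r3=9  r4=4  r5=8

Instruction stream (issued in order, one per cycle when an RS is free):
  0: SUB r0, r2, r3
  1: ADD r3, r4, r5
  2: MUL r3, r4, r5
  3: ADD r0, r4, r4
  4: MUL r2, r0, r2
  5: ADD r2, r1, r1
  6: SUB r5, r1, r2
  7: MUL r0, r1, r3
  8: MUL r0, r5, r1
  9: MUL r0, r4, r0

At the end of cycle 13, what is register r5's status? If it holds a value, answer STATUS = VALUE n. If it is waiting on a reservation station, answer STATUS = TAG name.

  c1: issue SUB r0<-Add1  regs: r0:Add1,r1:4,r2:2,r3:9,r4:4,r5:8
  c2: issue ADD r3<-Add2  regs: r0:Add1,r1:4,r2:2,r3:Add2,r4:4,r5:8
  c3: CDB Add1=-7; issue MUL r3<-Mul1  regs: r0:-7,r1:4,r2:2,r3:Mul1,r4:4,r5:8
  c4: CDB Add2=12; issue ADD r0<-Add1  regs: r0:Add1,r1:4,r2:2,r3:Mul1,r4:4,r5:8
  c5: issue MUL r2<-Mul2  regs: r0:Add1,r1:4,r2:Mul2,r3:Mul1,r4:4,r5:8
  c6: CDB Add1=8; issue ADD r2<-Add1  regs: r0:8,r1:4,r2:Add1,r3:Mul1,r4:4,r5:8
  c7: CDB Mul1=32; issue SUB r5<-Add2  regs: r0:8,r1:4,r2:Add1,r3:32,r4:4,r5:Add2
  c8: CDB Add1=8; issue MUL r0<-Mul1  regs: r0:Mul1,r1:4,r2:8,r3:32,r4:4,r5:Add2
  c9: stall  regs: r0:Mul1,r1:4,r2:8,r3:32,r4:4,r5:Add2
  c10: CDB Add2=-4; stall  regs: r0:Mul1,r1:4,r2:8,r3:32,r4:4,r5:-4
  c11: CDB Mul2=16; issue MUL r0<-Mul2  regs: r0:Mul2,r1:4,r2:8,r3:32,r4:4,r5:-4
  c12: CDB Mul1=128; issue MUL r0<-Mul1  regs: r0:Mul1,r1:4,r2:8,r3:32,r4:4,r5:-4
  c13: -  regs: r0:Mul1,r1:4,r2:8,r3:32,r4:4,r5:-4

STATUS = VALUE -4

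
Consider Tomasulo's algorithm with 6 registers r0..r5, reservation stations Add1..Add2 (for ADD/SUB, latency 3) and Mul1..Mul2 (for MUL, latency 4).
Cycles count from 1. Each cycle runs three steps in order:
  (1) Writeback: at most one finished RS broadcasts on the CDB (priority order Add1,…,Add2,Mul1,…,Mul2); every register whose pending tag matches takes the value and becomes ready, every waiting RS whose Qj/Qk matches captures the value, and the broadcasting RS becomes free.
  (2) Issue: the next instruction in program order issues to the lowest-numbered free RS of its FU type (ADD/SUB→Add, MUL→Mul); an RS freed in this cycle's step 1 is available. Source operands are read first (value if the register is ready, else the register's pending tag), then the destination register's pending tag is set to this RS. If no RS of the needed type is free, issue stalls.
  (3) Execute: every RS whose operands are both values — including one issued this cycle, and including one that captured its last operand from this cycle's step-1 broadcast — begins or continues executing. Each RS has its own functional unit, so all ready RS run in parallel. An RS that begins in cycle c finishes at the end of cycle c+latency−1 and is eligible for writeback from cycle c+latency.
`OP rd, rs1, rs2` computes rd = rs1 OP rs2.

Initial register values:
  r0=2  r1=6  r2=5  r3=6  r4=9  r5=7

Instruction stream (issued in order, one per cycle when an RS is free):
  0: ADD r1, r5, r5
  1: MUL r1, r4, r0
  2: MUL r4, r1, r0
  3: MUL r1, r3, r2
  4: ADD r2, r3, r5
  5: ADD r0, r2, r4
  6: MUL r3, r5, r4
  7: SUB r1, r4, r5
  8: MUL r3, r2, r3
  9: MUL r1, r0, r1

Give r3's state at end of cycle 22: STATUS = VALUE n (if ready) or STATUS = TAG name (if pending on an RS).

c1: issue ADD r1<-Add1 | r0:2,r1:Add1,r2:5,r3:6,r4:9,r5:7
c2: issue MUL r1<-Mul1 | r0:2,r1:Mul1,r2:5,r3:6,r4:9,r5:7
c3: issue MUL r4<-Mul2 | r0:2,r1:Mul1,r2:5,r3:6,r4:Mul2,r5:7
c4: CDB Add1=14; stall | r0:2,r1:Mul1,r2:5,r3:6,r4:Mul2,r5:7
c5: stall | r0:2,r1:Mul1,r2:5,r3:6,r4:Mul2,r5:7
c6: CDB Mul1=18; issue MUL r1<-Mul1 | r0:2,r1:Mul1,r2:5,r3:6,r4:Mul2,r5:7
c7: issue ADD r2<-Add1 | r0:2,r1:Mul1,r2:Add1,r3:6,r4:Mul2,r5:7
c8: issue ADD r0<-Add2 | r0:Add2,r1:Mul1,r2:Add1,r3:6,r4:Mul2,r5:7
c9: stall | r0:Add2,r1:Mul1,r2:Add1,r3:6,r4:Mul2,r5:7
c10: CDB Add1=13; stall | r0:Add2,r1:Mul1,r2:13,r3:6,r4:Mul2,r5:7
c11: CDB Mul1=30; issue MUL r3<-Mul1 | r0:Add2,r1:30,r2:13,r3:Mul1,r4:Mul2,r5:7
c12: CDB Mul2=36; issue SUB r1<-Add1 | r0:Add2,r1:Add1,r2:13,r3:Mul1,r4:36,r5:7
c13: issue MUL r3<-Mul2 | r0:Add2,r1:Add1,r2:13,r3:Mul2,r4:36,r5:7
c14: stall | r0:Add2,r1:Add1,r2:13,r3:Mul2,r4:36,r5:7
c15: CDB Add1=29; stall | r0:Add2,r1:29,r2:13,r3:Mul2,r4:36,r5:7
c16: CDB Add2=49; stall | r0:49,r1:29,r2:13,r3:Mul2,r4:36,r5:7
c17: CDB Mul1=252; issue MUL r1<-Mul1 | r0:49,r1:Mul1,r2:13,r3:Mul2,r4:36,r5:7
c18: - | r0:49,r1:Mul1,r2:13,r3:Mul2,r4:36,r5:7
c19: - | r0:49,r1:Mul1,r2:13,r3:Mul2,r4:36,r5:7
c20: - | r0:49,r1:Mul1,r2:13,r3:Mul2,r4:36,r5:7
c21: CDB Mul1=1421 | r0:49,r1:1421,r2:13,r3:Mul2,r4:36,r5:7
c22: CDB Mul2=3276 | r0:49,r1:1421,r2:13,r3:3276,r4:36,r5:7

STATUS = VALUE 3276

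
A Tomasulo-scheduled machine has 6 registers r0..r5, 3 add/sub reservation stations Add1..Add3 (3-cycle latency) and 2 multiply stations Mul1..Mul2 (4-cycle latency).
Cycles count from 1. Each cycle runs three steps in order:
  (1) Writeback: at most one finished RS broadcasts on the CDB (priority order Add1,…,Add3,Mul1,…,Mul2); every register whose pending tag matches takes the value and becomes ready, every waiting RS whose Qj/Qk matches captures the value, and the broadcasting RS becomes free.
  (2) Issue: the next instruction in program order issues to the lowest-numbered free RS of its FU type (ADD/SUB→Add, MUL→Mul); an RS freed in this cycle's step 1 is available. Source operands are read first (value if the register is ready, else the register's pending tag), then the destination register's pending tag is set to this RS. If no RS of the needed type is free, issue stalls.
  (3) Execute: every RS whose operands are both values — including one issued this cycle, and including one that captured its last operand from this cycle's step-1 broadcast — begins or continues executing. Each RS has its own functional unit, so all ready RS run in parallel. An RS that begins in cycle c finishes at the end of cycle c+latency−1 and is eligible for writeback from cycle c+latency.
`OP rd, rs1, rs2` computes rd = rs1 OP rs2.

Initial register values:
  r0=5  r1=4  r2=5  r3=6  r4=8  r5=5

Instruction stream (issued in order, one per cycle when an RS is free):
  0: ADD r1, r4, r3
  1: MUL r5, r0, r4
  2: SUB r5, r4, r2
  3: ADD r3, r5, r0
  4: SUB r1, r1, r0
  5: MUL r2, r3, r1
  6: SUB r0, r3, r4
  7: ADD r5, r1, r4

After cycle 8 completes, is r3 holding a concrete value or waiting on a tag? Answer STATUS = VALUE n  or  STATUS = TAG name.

  c1: issue ADD r1<-Add1  regs: r0:5,r1:Add1,r2:5,r3:6,r4:8,r5:5
  c2: issue MUL r5<-Mul1  regs: r0:5,r1:Add1,r2:5,r3:6,r4:8,r5:Mul1
  c3: issue SUB r5<-Add2  regs: r0:5,r1:Add1,r2:5,r3:6,r4:8,r5:Add2
  c4: CDB Add1=14; issue ADD r3<-Add1  regs: r0:5,r1:14,r2:5,r3:Add1,r4:8,r5:Add2
  c5: issue SUB r1<-Add3  regs: r0:5,r1:Add3,r2:5,r3:Add1,r4:8,r5:Add2
  c6: CDB Add2=3; issue MUL r2<-Mul2  regs: r0:5,r1:Add3,r2:Mul2,r3:Add1,r4:8,r5:3
  c7: CDB Mul1=40; issue SUB r0<-Add2  regs: r0:Add2,r1:Add3,r2:Mul2,r3:Add1,r4:8,r5:3
  c8: CDB Add3=9; issue ADD r5<-Add3  regs: r0:Add2,r1:9,r2:Mul2,r3:Add1,r4:8,r5:Add3

STATUS = TAG Add1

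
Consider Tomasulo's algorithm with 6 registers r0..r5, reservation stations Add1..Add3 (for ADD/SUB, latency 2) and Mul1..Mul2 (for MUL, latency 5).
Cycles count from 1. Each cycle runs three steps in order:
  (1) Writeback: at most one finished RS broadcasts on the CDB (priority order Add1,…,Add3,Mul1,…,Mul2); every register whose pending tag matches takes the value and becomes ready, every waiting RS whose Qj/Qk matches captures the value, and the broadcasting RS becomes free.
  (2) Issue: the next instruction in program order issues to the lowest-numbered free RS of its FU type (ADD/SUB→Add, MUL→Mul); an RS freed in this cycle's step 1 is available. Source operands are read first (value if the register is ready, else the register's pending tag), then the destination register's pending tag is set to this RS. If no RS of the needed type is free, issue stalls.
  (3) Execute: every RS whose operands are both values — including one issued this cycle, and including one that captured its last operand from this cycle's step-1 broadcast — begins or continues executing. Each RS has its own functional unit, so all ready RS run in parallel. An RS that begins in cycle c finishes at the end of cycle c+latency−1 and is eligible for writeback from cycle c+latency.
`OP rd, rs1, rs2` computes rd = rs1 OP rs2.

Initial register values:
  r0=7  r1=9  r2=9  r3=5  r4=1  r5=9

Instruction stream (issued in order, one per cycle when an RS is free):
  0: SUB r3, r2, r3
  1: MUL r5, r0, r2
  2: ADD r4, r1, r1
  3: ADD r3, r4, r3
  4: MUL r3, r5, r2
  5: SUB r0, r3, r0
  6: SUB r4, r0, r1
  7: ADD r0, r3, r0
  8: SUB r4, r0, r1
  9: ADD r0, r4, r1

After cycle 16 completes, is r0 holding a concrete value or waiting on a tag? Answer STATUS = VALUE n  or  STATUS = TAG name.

c1: issue SUB r3<-Add1 | r0:7,r1:9,r2:9,r3:Add1,r4:1,r5:9
c2: issue MUL r5<-Mul1 | r0:7,r1:9,r2:9,r3:Add1,r4:1,r5:Mul1
c3: CDB Add1=4; issue ADD r4<-Add1 | r0:7,r1:9,r2:9,r3:4,r4:Add1,r5:Mul1
c4: issue ADD r3<-Add2 | r0:7,r1:9,r2:9,r3:Add2,r4:Add1,r5:Mul1
c5: CDB Add1=18; issue MUL r3<-Mul2 | r0:7,r1:9,r2:9,r3:Mul2,r4:18,r5:Mul1
c6: issue SUB r0<-Add1 | r0:Add1,r1:9,r2:9,r3:Mul2,r4:18,r5:Mul1
c7: CDB Add2=22; issue SUB r4<-Add2 | r0:Add1,r1:9,r2:9,r3:Mul2,r4:Add2,r5:Mul1
c8: CDB Mul1=63; issue ADD r0<-Add3 | r0:Add3,r1:9,r2:9,r3:Mul2,r4:Add2,r5:63
c9: stall | r0:Add3,r1:9,r2:9,r3:Mul2,r4:Add2,r5:63
c10: stall | r0:Add3,r1:9,r2:9,r3:Mul2,r4:Add2,r5:63
c11: stall | r0:Add3,r1:9,r2:9,r3:Mul2,r4:Add2,r5:63
c12: stall | r0:Add3,r1:9,r2:9,r3:Mul2,r4:Add2,r5:63
c13: CDB Mul2=567; stall | r0:Add3,r1:9,r2:9,r3:567,r4:Add2,r5:63
c14: stall | r0:Add3,r1:9,r2:9,r3:567,r4:Add2,r5:63
c15: CDB Add1=560; issue SUB r4<-Add1 | r0:Add3,r1:9,r2:9,r3:567,r4:Add1,r5:63
c16: stall | r0:Add3,r1:9,r2:9,r3:567,r4:Add1,r5:63

STATUS = TAG Add3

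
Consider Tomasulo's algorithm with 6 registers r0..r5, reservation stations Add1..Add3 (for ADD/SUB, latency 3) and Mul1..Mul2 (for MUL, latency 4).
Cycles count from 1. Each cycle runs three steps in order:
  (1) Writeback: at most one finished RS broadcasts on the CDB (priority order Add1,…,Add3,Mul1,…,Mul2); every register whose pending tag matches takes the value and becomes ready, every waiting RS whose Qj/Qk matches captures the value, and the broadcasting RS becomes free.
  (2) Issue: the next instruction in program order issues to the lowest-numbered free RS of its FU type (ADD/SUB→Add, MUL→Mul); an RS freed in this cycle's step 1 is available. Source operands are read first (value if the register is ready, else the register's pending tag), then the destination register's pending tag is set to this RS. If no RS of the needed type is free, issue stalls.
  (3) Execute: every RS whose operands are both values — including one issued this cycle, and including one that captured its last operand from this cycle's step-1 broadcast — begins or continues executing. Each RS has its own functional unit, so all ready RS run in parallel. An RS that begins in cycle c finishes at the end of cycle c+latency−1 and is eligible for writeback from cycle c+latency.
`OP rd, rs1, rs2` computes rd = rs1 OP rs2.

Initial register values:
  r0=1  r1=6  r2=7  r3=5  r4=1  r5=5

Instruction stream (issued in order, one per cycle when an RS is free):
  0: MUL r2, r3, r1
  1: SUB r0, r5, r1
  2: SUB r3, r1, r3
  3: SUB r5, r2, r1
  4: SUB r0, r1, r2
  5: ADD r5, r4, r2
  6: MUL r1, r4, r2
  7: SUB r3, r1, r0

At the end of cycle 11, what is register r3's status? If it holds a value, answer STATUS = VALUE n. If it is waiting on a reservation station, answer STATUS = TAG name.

STATUS = TAG Add1

cycle 1: issue MUL r2<-Mul1 // r0:1,r1:6,r2:Mul1,r3:5,r4:1,r5:5
cycle 2: issue SUB r0<-Add1 // r0:Add1,r1:6,r2:Mul1,r3:5,r4:1,r5:5
cycle 3: issue SUB r3<-Add2 // r0:Add1,r1:6,r2:Mul1,r3:Add2,r4:1,r5:5
cycle 4: issue SUB r5<-Add3 // r0:Add1,r1:6,r2:Mul1,r3:Add2,r4:1,r5:Add3
cycle 5: CDB Add1=-1; issue SUB r0<-Add1 // r0:Add1,r1:6,r2:Mul1,r3:Add2,r4:1,r5:Add3
cycle 6: CDB Add2=1; issue ADD r5<-Add2 // r0:Add1,r1:6,r2:Mul1,r3:1,r4:1,r5:Add2
cycle 7: CDB Mul1=30; issue MUL r1<-Mul1 // r0:Add1,r1:Mul1,r2:30,r3:1,r4:1,r5:Add2
cycle 8: stall // r0:Add1,r1:Mul1,r2:30,r3:1,r4:1,r5:Add2
cycle 9: stall // r0:Add1,r1:Mul1,r2:30,r3:1,r4:1,r5:Add2
cycle 10: CDB Add1=-24; issue SUB r3<-Add1 // r0:-24,r1:Mul1,r2:30,r3:Add1,r4:1,r5:Add2
cycle 11: CDB Add2=31 // r0:-24,r1:Mul1,r2:30,r3:Add1,r4:1,r5:31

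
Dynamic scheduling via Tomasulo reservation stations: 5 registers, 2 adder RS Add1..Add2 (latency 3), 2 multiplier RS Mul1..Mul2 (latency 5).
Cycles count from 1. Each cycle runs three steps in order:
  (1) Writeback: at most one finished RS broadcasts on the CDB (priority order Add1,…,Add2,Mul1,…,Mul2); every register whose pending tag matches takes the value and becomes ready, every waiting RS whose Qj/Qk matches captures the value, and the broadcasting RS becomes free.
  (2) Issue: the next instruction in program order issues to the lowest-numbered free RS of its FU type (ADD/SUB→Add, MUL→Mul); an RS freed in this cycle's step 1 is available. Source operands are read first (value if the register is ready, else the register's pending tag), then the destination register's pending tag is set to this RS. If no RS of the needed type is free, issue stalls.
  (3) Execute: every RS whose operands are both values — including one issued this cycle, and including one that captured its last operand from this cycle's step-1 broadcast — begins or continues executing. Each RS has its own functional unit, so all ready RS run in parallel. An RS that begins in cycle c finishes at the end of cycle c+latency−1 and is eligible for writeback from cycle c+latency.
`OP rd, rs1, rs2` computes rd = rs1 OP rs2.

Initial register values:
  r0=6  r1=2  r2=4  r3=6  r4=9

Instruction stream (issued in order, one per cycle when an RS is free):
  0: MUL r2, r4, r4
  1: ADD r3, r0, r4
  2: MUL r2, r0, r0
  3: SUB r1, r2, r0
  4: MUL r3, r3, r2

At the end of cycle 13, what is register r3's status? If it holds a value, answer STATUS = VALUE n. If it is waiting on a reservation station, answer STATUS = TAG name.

c1: issue MUL r2<-Mul1 | r0:6,r1:2,r2:Mul1,r3:6,r4:9
c2: issue ADD r3<-Add1 | r0:6,r1:2,r2:Mul1,r3:Add1,r4:9
c3: issue MUL r2<-Mul2 | r0:6,r1:2,r2:Mul2,r3:Add1,r4:9
c4: issue SUB r1<-Add2 | r0:6,r1:Add2,r2:Mul2,r3:Add1,r4:9
c5: CDB Add1=15; stall | r0:6,r1:Add2,r2:Mul2,r3:15,r4:9
c6: CDB Mul1=81; issue MUL r3<-Mul1 | r0:6,r1:Add2,r2:Mul2,r3:Mul1,r4:9
c7: - | r0:6,r1:Add2,r2:Mul2,r3:Mul1,r4:9
c8: CDB Mul2=36 | r0:6,r1:Add2,r2:36,r3:Mul1,r4:9
c9: - | r0:6,r1:Add2,r2:36,r3:Mul1,r4:9
c10: - | r0:6,r1:Add2,r2:36,r3:Mul1,r4:9
c11: CDB Add2=30 | r0:6,r1:30,r2:36,r3:Mul1,r4:9
c12: - | r0:6,r1:30,r2:36,r3:Mul1,r4:9
c13: CDB Mul1=540 | r0:6,r1:30,r2:36,r3:540,r4:9

STATUS = VALUE 540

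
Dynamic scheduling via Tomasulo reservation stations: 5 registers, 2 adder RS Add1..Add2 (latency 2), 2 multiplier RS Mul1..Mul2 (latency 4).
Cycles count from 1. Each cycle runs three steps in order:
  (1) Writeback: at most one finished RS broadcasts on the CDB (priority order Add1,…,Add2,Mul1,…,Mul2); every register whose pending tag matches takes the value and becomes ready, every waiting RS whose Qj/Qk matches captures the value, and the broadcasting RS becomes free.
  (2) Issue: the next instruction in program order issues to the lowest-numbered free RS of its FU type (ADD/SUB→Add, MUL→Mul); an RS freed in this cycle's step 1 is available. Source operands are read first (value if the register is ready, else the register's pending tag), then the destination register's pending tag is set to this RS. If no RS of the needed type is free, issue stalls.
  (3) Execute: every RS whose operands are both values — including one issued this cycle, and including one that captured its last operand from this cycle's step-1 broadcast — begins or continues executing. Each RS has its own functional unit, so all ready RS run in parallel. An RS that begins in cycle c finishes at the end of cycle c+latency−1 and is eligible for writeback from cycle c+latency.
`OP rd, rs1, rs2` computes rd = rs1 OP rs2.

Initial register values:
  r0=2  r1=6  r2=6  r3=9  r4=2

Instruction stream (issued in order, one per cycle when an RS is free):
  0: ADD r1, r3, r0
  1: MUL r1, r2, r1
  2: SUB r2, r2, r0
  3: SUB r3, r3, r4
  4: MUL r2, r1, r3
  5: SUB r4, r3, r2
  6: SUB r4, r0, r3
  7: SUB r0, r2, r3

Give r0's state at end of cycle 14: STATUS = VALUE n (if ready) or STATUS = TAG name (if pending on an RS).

STATUS = VALUE 455

cycle 1: issue ADD r1<-Add1 // r0:2,r1:Add1,r2:6,r3:9,r4:2
cycle 2: issue MUL r1<-Mul1 // r0:2,r1:Mul1,r2:6,r3:9,r4:2
cycle 3: CDB Add1=11; issue SUB r2<-Add1 // r0:2,r1:Mul1,r2:Add1,r3:9,r4:2
cycle 4: issue SUB r3<-Add2 // r0:2,r1:Mul1,r2:Add1,r3:Add2,r4:2
cycle 5: CDB Add1=4; issue MUL r2<-Mul2 // r0:2,r1:Mul1,r2:Mul2,r3:Add2,r4:2
cycle 6: CDB Add2=7; issue SUB r4<-Add1 // r0:2,r1:Mul1,r2:Mul2,r3:7,r4:Add1
cycle 7: CDB Mul1=66; issue SUB r4<-Add2 // r0:2,r1:66,r2:Mul2,r3:7,r4:Add2
cycle 8: stall // r0:2,r1:66,r2:Mul2,r3:7,r4:Add2
cycle 9: CDB Add2=-5; issue SUB r0<-Add2 // r0:Add2,r1:66,r2:Mul2,r3:7,r4:-5
cycle 10: - // r0:Add2,r1:66,r2:Mul2,r3:7,r4:-5
cycle 11: CDB Mul2=462 // r0:Add2,r1:66,r2:462,r3:7,r4:-5
cycle 12: - // r0:Add2,r1:66,r2:462,r3:7,r4:-5
cycle 13: CDB Add1=-455 // r0:Add2,r1:66,r2:462,r3:7,r4:-5
cycle 14: CDB Add2=455 // r0:455,r1:66,r2:462,r3:7,r4:-5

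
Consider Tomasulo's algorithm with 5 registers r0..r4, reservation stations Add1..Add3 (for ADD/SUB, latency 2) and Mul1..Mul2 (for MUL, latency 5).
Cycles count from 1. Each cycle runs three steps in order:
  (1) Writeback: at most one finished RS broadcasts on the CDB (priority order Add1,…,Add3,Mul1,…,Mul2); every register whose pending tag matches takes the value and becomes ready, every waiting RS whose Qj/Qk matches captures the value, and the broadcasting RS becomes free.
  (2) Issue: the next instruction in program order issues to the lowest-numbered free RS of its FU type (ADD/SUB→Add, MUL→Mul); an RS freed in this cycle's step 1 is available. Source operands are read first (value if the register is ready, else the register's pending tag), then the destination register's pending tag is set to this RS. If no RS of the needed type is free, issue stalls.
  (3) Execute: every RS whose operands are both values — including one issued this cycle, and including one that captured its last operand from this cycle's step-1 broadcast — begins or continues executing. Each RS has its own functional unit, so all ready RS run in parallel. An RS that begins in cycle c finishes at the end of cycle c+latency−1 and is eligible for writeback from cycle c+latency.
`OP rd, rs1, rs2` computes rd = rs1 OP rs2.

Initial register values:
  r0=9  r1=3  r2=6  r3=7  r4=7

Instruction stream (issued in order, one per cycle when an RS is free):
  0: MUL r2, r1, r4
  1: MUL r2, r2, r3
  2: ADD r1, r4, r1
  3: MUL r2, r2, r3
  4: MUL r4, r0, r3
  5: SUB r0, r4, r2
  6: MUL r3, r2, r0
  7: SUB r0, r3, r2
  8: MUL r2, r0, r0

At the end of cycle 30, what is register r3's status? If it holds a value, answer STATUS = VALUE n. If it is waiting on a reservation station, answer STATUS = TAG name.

STATUS = VALUE -994014

c1: issue MUL r2<-Mul1 | r0:9,r1:3,r2:Mul1,r3:7,r4:7
c2: issue MUL r2<-Mul2 | r0:9,r1:3,r2:Mul2,r3:7,r4:7
c3: issue ADD r1<-Add1 | r0:9,r1:Add1,r2:Mul2,r3:7,r4:7
c4: stall | r0:9,r1:Add1,r2:Mul2,r3:7,r4:7
c5: CDB Add1=10; stall | r0:9,r1:10,r2:Mul2,r3:7,r4:7
c6: CDB Mul1=21; issue MUL r2<-Mul1 | r0:9,r1:10,r2:Mul1,r3:7,r4:7
c7: stall | r0:9,r1:10,r2:Mul1,r3:7,r4:7
c8: stall | r0:9,r1:10,r2:Mul1,r3:7,r4:7
c9: stall | r0:9,r1:10,r2:Mul1,r3:7,r4:7
c10: stall | r0:9,r1:10,r2:Mul1,r3:7,r4:7
c11: CDB Mul2=147; issue MUL r4<-Mul2 | r0:9,r1:10,r2:Mul1,r3:7,r4:Mul2
c12: issue SUB r0<-Add1 | r0:Add1,r1:10,r2:Mul1,r3:7,r4:Mul2
c13: stall | r0:Add1,r1:10,r2:Mul1,r3:7,r4:Mul2
c14: stall | r0:Add1,r1:10,r2:Mul1,r3:7,r4:Mul2
c15: stall | r0:Add1,r1:10,r2:Mul1,r3:7,r4:Mul2
c16: CDB Mul1=1029; issue MUL r3<-Mul1 | r0:Add1,r1:10,r2:1029,r3:Mul1,r4:Mul2
c17: CDB Mul2=63; issue SUB r0<-Add2 | r0:Add2,r1:10,r2:1029,r3:Mul1,r4:63
c18: issue MUL r2<-Mul2 | r0:Add2,r1:10,r2:Mul2,r3:Mul1,r4:63
c19: CDB Add1=-966 | r0:Add2,r1:10,r2:Mul2,r3:Mul1,r4:63
c20: - | r0:Add2,r1:10,r2:Mul2,r3:Mul1,r4:63
c21: - | r0:Add2,r1:10,r2:Mul2,r3:Mul1,r4:63
c22: - | r0:Add2,r1:10,r2:Mul2,r3:Mul1,r4:63
c23: - | r0:Add2,r1:10,r2:Mul2,r3:Mul1,r4:63
c24: CDB Mul1=-994014 | r0:Add2,r1:10,r2:Mul2,r3:-994014,r4:63
c25: - | r0:Add2,r1:10,r2:Mul2,r3:-994014,r4:63
c26: CDB Add2=-995043 | r0:-995043,r1:10,r2:Mul2,r3:-994014,r4:63
c27: - | r0:-995043,r1:10,r2:Mul2,r3:-994014,r4:63
c28: - | r0:-995043,r1:10,r2:Mul2,r3:-994014,r4:63
c29: - | r0:-995043,r1:10,r2:Mul2,r3:-994014,r4:63
c30: - | r0:-995043,r1:10,r2:Mul2,r3:-994014,r4:63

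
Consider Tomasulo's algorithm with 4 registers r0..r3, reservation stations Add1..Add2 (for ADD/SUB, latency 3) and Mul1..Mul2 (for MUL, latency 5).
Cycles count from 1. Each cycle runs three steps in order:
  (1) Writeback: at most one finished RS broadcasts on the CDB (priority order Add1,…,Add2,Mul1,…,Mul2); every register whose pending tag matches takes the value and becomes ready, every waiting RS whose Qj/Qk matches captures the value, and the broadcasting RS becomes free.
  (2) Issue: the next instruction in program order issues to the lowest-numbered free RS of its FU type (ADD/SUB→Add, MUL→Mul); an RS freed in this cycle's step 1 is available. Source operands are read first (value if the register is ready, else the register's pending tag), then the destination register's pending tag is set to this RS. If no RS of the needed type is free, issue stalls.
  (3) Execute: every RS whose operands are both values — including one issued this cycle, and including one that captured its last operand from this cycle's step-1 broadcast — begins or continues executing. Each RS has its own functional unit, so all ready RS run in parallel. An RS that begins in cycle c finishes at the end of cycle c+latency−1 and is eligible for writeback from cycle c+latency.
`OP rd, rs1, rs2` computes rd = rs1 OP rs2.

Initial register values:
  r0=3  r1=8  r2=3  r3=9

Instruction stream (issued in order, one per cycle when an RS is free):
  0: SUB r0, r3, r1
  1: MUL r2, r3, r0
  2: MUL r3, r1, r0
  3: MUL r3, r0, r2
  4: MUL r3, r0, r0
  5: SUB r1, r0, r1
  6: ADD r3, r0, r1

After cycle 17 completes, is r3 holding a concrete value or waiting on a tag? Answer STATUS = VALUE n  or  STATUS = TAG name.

STATUS = VALUE -6

cycle 1: issue SUB r0<-Add1 // r0:Add1,r1:8,r2:3,r3:9
cycle 2: issue MUL r2<-Mul1 // r0:Add1,r1:8,r2:Mul1,r3:9
cycle 3: issue MUL r3<-Mul2 // r0:Add1,r1:8,r2:Mul1,r3:Mul2
cycle 4: CDB Add1=1; stall // r0:1,r1:8,r2:Mul1,r3:Mul2
cycle 5: stall // r0:1,r1:8,r2:Mul1,r3:Mul2
cycle 6: stall // r0:1,r1:8,r2:Mul1,r3:Mul2
cycle 7: stall // r0:1,r1:8,r2:Mul1,r3:Mul2
cycle 8: stall // r0:1,r1:8,r2:Mul1,r3:Mul2
cycle 9: CDB Mul1=9; issue MUL r3<-Mul1 // r0:1,r1:8,r2:9,r3:Mul1
cycle 10: CDB Mul2=8; issue MUL r3<-Mul2 // r0:1,r1:8,r2:9,r3:Mul2
cycle 11: issue SUB r1<-Add1 // r0:1,r1:Add1,r2:9,r3:Mul2
cycle 12: issue ADD r3<-Add2 // r0:1,r1:Add1,r2:9,r3:Add2
cycle 13: - // r0:1,r1:Add1,r2:9,r3:Add2
cycle 14: CDB Add1=-7 // r0:1,r1:-7,r2:9,r3:Add2
cycle 15: CDB Mul1=9 // r0:1,r1:-7,r2:9,r3:Add2
cycle 16: CDB Mul2=1 // r0:1,r1:-7,r2:9,r3:Add2
cycle 17: CDB Add2=-6 // r0:1,r1:-7,r2:9,r3:-6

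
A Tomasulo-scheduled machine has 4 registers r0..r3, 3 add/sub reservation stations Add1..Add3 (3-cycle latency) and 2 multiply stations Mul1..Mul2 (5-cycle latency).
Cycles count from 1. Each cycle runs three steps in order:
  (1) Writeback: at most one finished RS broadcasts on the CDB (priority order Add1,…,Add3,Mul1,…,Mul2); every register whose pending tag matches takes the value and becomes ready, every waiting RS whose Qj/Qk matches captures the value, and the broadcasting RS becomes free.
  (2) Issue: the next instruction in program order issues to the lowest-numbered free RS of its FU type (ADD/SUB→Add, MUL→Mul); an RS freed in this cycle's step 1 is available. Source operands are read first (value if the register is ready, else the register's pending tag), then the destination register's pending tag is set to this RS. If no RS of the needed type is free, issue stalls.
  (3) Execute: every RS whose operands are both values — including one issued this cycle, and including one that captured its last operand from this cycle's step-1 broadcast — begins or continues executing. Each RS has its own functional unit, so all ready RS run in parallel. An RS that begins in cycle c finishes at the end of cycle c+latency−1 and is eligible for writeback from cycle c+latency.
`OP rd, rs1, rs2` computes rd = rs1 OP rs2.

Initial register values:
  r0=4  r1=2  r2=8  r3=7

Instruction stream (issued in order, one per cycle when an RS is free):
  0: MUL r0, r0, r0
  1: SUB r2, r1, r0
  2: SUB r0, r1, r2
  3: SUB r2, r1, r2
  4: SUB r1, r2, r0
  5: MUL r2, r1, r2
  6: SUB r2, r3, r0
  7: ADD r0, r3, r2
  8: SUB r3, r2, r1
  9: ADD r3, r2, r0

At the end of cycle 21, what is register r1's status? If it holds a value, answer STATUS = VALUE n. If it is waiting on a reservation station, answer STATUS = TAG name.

cycle 1: issue MUL r0<-Mul1 // r0:Mul1,r1:2,r2:8,r3:7
cycle 2: issue SUB r2<-Add1 // r0:Mul1,r1:2,r2:Add1,r3:7
cycle 3: issue SUB r0<-Add2 // r0:Add2,r1:2,r2:Add1,r3:7
cycle 4: issue SUB r2<-Add3 // r0:Add2,r1:2,r2:Add3,r3:7
cycle 5: stall // r0:Add2,r1:2,r2:Add3,r3:7
cycle 6: CDB Mul1=16; stall // r0:Add2,r1:2,r2:Add3,r3:7
cycle 7: stall // r0:Add2,r1:2,r2:Add3,r3:7
cycle 8: stall // r0:Add2,r1:2,r2:Add3,r3:7
cycle 9: CDB Add1=-14; issue SUB r1<-Add1 // r0:Add2,r1:Add1,r2:Add3,r3:7
cycle 10: issue MUL r2<-Mul1 // r0:Add2,r1:Add1,r2:Mul1,r3:7
cycle 11: stall // r0:Add2,r1:Add1,r2:Mul1,r3:7
cycle 12: CDB Add2=16; issue SUB r2<-Add2 // r0:16,r1:Add1,r2:Add2,r3:7
cycle 13: CDB Add3=16; issue ADD r0<-Add3 // r0:Add3,r1:Add1,r2:Add2,r3:7
cycle 14: stall // r0:Add3,r1:Add1,r2:Add2,r3:7
cycle 15: CDB Add2=-9; issue SUB r3<-Add2 // r0:Add3,r1:Add1,r2:-9,r3:Add2
cycle 16: CDB Add1=0; issue ADD r3<-Add1 // r0:Add3,r1:0,r2:-9,r3:Add1
cycle 17: - // r0:Add3,r1:0,r2:-9,r3:Add1
cycle 18: CDB Add3=-2 // r0:-2,r1:0,r2:-9,r3:Add1
cycle 19: CDB Add2=-9 // r0:-2,r1:0,r2:-9,r3:Add1
cycle 20: - // r0:-2,r1:0,r2:-9,r3:Add1
cycle 21: CDB Add1=-11 // r0:-2,r1:0,r2:-9,r3:-11

STATUS = VALUE 0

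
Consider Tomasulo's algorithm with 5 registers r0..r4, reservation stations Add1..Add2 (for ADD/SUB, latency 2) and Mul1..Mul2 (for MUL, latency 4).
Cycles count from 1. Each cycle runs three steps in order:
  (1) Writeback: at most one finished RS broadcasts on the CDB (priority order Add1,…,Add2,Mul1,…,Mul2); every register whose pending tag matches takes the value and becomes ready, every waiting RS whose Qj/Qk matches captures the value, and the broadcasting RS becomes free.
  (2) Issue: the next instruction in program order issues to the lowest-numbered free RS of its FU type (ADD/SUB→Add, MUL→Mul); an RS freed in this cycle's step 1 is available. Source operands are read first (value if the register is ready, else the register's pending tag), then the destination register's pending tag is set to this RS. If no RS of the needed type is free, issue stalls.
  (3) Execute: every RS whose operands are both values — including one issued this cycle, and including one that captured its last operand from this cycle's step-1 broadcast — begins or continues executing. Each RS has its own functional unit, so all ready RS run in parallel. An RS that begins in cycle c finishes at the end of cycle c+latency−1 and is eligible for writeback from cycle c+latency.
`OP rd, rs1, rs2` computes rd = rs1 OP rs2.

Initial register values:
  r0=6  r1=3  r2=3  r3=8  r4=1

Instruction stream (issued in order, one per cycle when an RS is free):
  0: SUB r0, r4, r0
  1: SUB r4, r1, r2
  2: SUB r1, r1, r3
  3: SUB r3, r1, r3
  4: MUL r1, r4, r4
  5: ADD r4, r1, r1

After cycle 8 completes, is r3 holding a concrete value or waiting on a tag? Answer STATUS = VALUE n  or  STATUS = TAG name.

STATUS = VALUE -13

cycle 1: issue SUB r0<-Add1 // r0:Add1,r1:3,r2:3,r3:8,r4:1
cycle 2: issue SUB r4<-Add2 // r0:Add1,r1:3,r2:3,r3:8,r4:Add2
cycle 3: CDB Add1=-5; issue SUB r1<-Add1 // r0:-5,r1:Add1,r2:3,r3:8,r4:Add2
cycle 4: CDB Add2=0; issue SUB r3<-Add2 // r0:-5,r1:Add1,r2:3,r3:Add2,r4:0
cycle 5: CDB Add1=-5; issue MUL r1<-Mul1 // r0:-5,r1:Mul1,r2:3,r3:Add2,r4:0
cycle 6: issue ADD r4<-Add1 // r0:-5,r1:Mul1,r2:3,r3:Add2,r4:Add1
cycle 7: CDB Add2=-13 // r0:-5,r1:Mul1,r2:3,r3:-13,r4:Add1
cycle 8: - // r0:-5,r1:Mul1,r2:3,r3:-13,r4:Add1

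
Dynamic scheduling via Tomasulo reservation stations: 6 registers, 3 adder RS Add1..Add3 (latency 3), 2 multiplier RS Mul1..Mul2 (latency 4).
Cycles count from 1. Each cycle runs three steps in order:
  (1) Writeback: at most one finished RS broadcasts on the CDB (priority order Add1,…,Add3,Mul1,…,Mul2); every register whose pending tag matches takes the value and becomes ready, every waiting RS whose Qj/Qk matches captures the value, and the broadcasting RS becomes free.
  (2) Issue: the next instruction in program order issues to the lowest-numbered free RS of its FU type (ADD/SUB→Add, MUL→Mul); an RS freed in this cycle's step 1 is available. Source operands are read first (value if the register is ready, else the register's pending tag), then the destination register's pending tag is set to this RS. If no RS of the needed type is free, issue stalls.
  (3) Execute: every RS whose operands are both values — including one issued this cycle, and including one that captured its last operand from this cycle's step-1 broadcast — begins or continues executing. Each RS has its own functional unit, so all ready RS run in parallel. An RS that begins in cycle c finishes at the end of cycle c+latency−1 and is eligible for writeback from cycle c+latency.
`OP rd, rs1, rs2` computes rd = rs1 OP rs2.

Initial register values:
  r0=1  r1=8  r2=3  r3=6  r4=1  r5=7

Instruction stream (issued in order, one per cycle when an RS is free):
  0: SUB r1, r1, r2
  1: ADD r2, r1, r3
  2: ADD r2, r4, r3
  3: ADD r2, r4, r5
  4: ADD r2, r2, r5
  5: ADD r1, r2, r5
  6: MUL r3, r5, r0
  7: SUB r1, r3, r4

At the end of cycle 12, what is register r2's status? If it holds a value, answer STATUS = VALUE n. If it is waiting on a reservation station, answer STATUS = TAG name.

STATUS = VALUE 15

c1: issue SUB r1<-Add1 | r0:1,r1:Add1,r2:3,r3:6,r4:1,r5:7
c2: issue ADD r2<-Add2 | r0:1,r1:Add1,r2:Add2,r3:6,r4:1,r5:7
c3: issue ADD r2<-Add3 | r0:1,r1:Add1,r2:Add3,r3:6,r4:1,r5:7
c4: CDB Add1=5; issue ADD r2<-Add1 | r0:1,r1:5,r2:Add1,r3:6,r4:1,r5:7
c5: stall | r0:1,r1:5,r2:Add1,r3:6,r4:1,r5:7
c6: CDB Add3=7; issue ADD r2<-Add3 | r0:1,r1:5,r2:Add3,r3:6,r4:1,r5:7
c7: CDB Add1=8; issue ADD r1<-Add1 | r0:1,r1:Add1,r2:Add3,r3:6,r4:1,r5:7
c8: CDB Add2=11; issue MUL r3<-Mul1 | r0:1,r1:Add1,r2:Add3,r3:Mul1,r4:1,r5:7
c9: issue SUB r1<-Add2 | r0:1,r1:Add2,r2:Add3,r3:Mul1,r4:1,r5:7
c10: CDB Add3=15 | r0:1,r1:Add2,r2:15,r3:Mul1,r4:1,r5:7
c11: - | r0:1,r1:Add2,r2:15,r3:Mul1,r4:1,r5:7
c12: CDB Mul1=7 | r0:1,r1:Add2,r2:15,r3:7,r4:1,r5:7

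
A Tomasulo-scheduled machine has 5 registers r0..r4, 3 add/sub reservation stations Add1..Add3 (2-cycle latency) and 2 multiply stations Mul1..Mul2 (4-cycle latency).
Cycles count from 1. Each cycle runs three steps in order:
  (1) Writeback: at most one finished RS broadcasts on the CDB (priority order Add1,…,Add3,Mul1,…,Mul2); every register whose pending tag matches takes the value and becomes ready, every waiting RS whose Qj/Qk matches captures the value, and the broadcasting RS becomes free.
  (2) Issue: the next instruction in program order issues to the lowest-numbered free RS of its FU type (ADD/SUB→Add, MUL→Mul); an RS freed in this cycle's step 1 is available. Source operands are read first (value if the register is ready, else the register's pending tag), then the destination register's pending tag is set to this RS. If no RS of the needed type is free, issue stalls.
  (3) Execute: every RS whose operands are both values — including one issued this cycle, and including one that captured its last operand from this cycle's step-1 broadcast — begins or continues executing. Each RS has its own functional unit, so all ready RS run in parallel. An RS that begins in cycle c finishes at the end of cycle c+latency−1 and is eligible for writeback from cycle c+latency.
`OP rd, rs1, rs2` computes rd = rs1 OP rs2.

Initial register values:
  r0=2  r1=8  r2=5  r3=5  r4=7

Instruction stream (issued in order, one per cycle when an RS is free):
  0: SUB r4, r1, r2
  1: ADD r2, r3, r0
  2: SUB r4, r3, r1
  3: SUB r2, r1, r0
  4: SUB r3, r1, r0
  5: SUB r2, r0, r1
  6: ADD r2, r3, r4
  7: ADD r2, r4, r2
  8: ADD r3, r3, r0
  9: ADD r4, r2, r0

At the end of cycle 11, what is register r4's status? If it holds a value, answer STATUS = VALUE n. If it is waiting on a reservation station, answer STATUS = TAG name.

cycle 1: issue SUB r4<-Add1 // r0:2,r1:8,r2:5,r3:5,r4:Add1
cycle 2: issue ADD r2<-Add2 // r0:2,r1:8,r2:Add2,r3:5,r4:Add1
cycle 3: CDB Add1=3; issue SUB r4<-Add1 // r0:2,r1:8,r2:Add2,r3:5,r4:Add1
cycle 4: CDB Add2=7; issue SUB r2<-Add2 // r0:2,r1:8,r2:Add2,r3:5,r4:Add1
cycle 5: CDB Add1=-3; issue SUB r3<-Add1 // r0:2,r1:8,r2:Add2,r3:Add1,r4:-3
cycle 6: CDB Add2=6; issue SUB r2<-Add2 // r0:2,r1:8,r2:Add2,r3:Add1,r4:-3
cycle 7: CDB Add1=6; issue ADD r2<-Add1 // r0:2,r1:8,r2:Add1,r3:6,r4:-3
cycle 8: CDB Add2=-6; issue ADD r2<-Add2 // r0:2,r1:8,r2:Add2,r3:6,r4:-3
cycle 9: CDB Add1=3; issue ADD r3<-Add1 // r0:2,r1:8,r2:Add2,r3:Add1,r4:-3
cycle 10: issue ADD r4<-Add3 // r0:2,r1:8,r2:Add2,r3:Add1,r4:Add3
cycle 11: CDB Add1=8 // r0:2,r1:8,r2:Add2,r3:8,r4:Add3

STATUS = TAG Add3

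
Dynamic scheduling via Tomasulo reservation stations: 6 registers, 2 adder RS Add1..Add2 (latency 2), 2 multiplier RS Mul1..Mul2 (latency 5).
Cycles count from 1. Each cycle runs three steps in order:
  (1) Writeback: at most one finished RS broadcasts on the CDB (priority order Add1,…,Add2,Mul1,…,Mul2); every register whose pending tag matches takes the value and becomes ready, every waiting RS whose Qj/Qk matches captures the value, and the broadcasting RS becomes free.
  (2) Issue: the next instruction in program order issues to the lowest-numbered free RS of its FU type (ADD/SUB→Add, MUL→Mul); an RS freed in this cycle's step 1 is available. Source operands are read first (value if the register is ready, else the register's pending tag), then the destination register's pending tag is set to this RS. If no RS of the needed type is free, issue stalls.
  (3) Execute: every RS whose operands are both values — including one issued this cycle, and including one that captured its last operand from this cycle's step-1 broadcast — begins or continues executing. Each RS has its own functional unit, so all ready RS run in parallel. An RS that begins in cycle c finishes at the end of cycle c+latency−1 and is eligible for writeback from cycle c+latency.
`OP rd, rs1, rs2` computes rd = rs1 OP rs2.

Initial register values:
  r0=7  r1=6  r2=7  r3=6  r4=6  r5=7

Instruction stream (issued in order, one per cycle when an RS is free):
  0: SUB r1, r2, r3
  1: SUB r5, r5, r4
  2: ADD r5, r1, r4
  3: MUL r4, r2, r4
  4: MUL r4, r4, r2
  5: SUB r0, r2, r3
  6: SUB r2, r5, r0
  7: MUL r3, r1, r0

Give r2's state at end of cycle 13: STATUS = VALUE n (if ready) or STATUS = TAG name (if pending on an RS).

STATUS = VALUE 6

cycle 1: issue SUB r1<-Add1 // r0:7,r1:Add1,r2:7,r3:6,r4:6,r5:7
cycle 2: issue SUB r5<-Add2 // r0:7,r1:Add1,r2:7,r3:6,r4:6,r5:Add2
cycle 3: CDB Add1=1; issue ADD r5<-Add1 // r0:7,r1:1,r2:7,r3:6,r4:6,r5:Add1
cycle 4: CDB Add2=1; issue MUL r4<-Mul1 // r0:7,r1:1,r2:7,r3:6,r4:Mul1,r5:Add1
cycle 5: CDB Add1=7; issue MUL r4<-Mul2 // r0:7,r1:1,r2:7,r3:6,r4:Mul2,r5:7
cycle 6: issue SUB r0<-Add1 // r0:Add1,r1:1,r2:7,r3:6,r4:Mul2,r5:7
cycle 7: issue SUB r2<-Add2 // r0:Add1,r1:1,r2:Add2,r3:6,r4:Mul2,r5:7
cycle 8: CDB Add1=1; stall // r0:1,r1:1,r2:Add2,r3:6,r4:Mul2,r5:7
cycle 9: CDB Mul1=42; issue MUL r3<-Mul1 // r0:1,r1:1,r2:Add2,r3:Mul1,r4:Mul2,r5:7
cycle 10: CDB Add2=6 // r0:1,r1:1,r2:6,r3:Mul1,r4:Mul2,r5:7
cycle 11: - // r0:1,r1:1,r2:6,r3:Mul1,r4:Mul2,r5:7
cycle 12: - // r0:1,r1:1,r2:6,r3:Mul1,r4:Mul2,r5:7
cycle 13: - // r0:1,r1:1,r2:6,r3:Mul1,r4:Mul2,r5:7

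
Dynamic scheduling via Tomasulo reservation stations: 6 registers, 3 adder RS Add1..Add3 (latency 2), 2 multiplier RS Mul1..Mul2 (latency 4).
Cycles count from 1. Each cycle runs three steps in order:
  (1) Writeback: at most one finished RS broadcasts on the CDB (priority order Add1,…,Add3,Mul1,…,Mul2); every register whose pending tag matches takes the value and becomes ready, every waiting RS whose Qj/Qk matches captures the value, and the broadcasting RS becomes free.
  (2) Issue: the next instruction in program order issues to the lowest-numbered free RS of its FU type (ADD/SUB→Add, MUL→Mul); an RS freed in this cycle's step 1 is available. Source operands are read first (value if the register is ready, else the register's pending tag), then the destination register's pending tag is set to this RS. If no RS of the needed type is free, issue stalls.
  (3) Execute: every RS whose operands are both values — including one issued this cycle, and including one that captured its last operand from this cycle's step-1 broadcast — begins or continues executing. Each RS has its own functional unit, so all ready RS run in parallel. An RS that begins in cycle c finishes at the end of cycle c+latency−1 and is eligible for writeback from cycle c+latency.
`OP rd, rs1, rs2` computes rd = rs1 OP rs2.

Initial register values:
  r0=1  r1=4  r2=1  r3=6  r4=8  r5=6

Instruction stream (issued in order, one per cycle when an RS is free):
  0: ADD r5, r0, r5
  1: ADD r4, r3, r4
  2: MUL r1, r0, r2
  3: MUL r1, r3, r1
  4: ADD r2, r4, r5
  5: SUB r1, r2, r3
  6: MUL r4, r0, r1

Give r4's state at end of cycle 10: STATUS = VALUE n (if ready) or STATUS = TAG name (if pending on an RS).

  c1: issue ADD r5<-Add1  regs: r0:1,r1:4,r2:1,r3:6,r4:8,r5:Add1
  c2: issue ADD r4<-Add2  regs: r0:1,r1:4,r2:1,r3:6,r4:Add2,r5:Add1
  c3: CDB Add1=7; issue MUL r1<-Mul1  regs: r0:1,r1:Mul1,r2:1,r3:6,r4:Add2,r5:7
  c4: CDB Add2=14; issue MUL r1<-Mul2  regs: r0:1,r1:Mul2,r2:1,r3:6,r4:14,r5:7
  c5: issue ADD r2<-Add1  regs: r0:1,r1:Mul2,r2:Add1,r3:6,r4:14,r5:7
  c6: issue SUB r1<-Add2  regs: r0:1,r1:Add2,r2:Add1,r3:6,r4:14,r5:7
  c7: CDB Add1=21; stall  regs: r0:1,r1:Add2,r2:21,r3:6,r4:14,r5:7
  c8: CDB Mul1=1; issue MUL r4<-Mul1  regs: r0:1,r1:Add2,r2:21,r3:6,r4:Mul1,r5:7
  c9: CDB Add2=15  regs: r0:1,r1:15,r2:21,r3:6,r4:Mul1,r5:7
  c10: -  regs: r0:1,r1:15,r2:21,r3:6,r4:Mul1,r5:7

STATUS = TAG Mul1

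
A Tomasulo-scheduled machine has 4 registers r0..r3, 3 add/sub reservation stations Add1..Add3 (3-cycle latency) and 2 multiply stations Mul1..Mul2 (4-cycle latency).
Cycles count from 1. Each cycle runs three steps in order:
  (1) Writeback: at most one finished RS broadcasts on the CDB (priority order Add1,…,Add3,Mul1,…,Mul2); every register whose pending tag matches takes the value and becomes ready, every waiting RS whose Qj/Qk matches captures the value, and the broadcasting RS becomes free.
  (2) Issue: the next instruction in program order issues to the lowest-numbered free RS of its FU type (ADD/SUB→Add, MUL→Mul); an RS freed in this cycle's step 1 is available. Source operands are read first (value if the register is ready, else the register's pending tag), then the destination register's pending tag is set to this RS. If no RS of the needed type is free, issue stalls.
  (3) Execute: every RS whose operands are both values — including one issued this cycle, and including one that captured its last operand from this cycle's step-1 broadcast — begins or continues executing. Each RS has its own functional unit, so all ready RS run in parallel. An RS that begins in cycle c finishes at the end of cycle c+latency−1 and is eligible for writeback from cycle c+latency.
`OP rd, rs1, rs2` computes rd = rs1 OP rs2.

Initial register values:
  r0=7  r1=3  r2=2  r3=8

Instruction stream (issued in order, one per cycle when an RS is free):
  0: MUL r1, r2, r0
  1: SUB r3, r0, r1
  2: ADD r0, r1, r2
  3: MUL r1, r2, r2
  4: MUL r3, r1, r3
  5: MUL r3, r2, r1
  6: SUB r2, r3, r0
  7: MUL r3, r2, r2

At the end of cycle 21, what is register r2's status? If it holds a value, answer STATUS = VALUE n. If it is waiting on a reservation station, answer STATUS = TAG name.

STATUS = VALUE -8

c1: issue MUL r1<-Mul1 | r0:7,r1:Mul1,r2:2,r3:8
c2: issue SUB r3<-Add1 | r0:7,r1:Mul1,r2:2,r3:Add1
c3: issue ADD r0<-Add2 | r0:Add2,r1:Mul1,r2:2,r3:Add1
c4: issue MUL r1<-Mul2 | r0:Add2,r1:Mul2,r2:2,r3:Add1
c5: CDB Mul1=14; issue MUL r3<-Mul1 | r0:Add2,r1:Mul2,r2:2,r3:Mul1
c6: stall | r0:Add2,r1:Mul2,r2:2,r3:Mul1
c7: stall | r0:Add2,r1:Mul2,r2:2,r3:Mul1
c8: CDB Add1=-7; stall | r0:Add2,r1:Mul2,r2:2,r3:Mul1
c9: CDB Add2=16; stall | r0:16,r1:Mul2,r2:2,r3:Mul1
c10: CDB Mul2=4; issue MUL r3<-Mul2 | r0:16,r1:4,r2:2,r3:Mul2
c11: issue SUB r2<-Add1 | r0:16,r1:4,r2:Add1,r3:Mul2
c12: stall | r0:16,r1:4,r2:Add1,r3:Mul2
c13: stall | r0:16,r1:4,r2:Add1,r3:Mul2
c14: CDB Mul1=-28; issue MUL r3<-Mul1 | r0:16,r1:4,r2:Add1,r3:Mul1
c15: CDB Mul2=8 | r0:16,r1:4,r2:Add1,r3:Mul1
c16: - | r0:16,r1:4,r2:Add1,r3:Mul1
c17: - | r0:16,r1:4,r2:Add1,r3:Mul1
c18: CDB Add1=-8 | r0:16,r1:4,r2:-8,r3:Mul1
c19: - | r0:16,r1:4,r2:-8,r3:Mul1
c20: - | r0:16,r1:4,r2:-8,r3:Mul1
c21: - | r0:16,r1:4,r2:-8,r3:Mul1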